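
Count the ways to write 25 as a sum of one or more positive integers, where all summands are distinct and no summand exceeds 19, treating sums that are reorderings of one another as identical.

Enumerating by decreasing first part gives 132 partitions in all.

132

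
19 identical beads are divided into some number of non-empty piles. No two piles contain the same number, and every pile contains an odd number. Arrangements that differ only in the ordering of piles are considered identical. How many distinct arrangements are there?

The partitions of 19 that satisfy the conditions:
19
15 + 3 + 1
13 + 5 + 1
11 + 7 + 1
11 + 5 + 3
9 + 7 + 3

6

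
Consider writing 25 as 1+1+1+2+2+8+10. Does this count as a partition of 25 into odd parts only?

The parts sum to 25, and the condition 'every summand is odd' is violated.

No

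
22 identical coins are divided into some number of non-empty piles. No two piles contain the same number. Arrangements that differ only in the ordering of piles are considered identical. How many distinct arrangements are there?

Enumerating by decreasing first part gives 89 partitions in all.

89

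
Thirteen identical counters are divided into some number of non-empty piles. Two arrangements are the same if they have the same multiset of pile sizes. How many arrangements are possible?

101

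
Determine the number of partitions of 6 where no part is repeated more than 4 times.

Enumerating:
6
1,5
2,4
1,1,4
3,3
1,2,3
1,1,1,3
2,2,2
1,1,2,2
1,1,1,1,2

10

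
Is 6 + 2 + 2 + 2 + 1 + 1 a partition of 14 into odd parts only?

The parts sum to 14, and the condition 'every summand is odd' is violated.

No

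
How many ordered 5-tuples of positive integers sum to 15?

1001

Place 4 bars in the 14 internal gaps of a row of 15 dots: C(14,4) = 1001.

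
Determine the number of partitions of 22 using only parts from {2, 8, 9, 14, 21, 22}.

7

Enumerating:
22
14,8
14,2,2,2,2
9,9,2,2
8,8,2,2,2
8,2,2,2,2,2,2,2
2,2,2,2,2,2,2,2,2,2,2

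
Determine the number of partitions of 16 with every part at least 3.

The partitions of 16 that satisfy the conditions:
16
13, 3
12, 4
11, 5
10, 6
10, 3, 3
9, 7
9, 4, 3
8, 8
8, 5, 3
8, 4, 4
7, 6, 3
7, 5, 4
7, 3, 3, 3
6, 6, 4
6, 5, 5
6, 4, 3, 3
5, 5, 3, 3
5, 4, 4, 3
4, 4, 4, 4
4, 3, 3, 3, 3
Counting gives 21.

21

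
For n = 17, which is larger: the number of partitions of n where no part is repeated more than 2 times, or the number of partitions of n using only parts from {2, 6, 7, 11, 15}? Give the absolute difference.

103

Partitions of 17 where no part is repeated more than 2 times: 108.
Partitions of 17 using only parts from {2, 6, 7, 11, 15}: 5.
|108 − 5| = 103.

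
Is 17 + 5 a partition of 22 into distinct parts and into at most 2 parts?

The parts sum to 22, and the condition 'all summands are distinct' holds; the condition 'there are at most 2 summands' holds.

Yes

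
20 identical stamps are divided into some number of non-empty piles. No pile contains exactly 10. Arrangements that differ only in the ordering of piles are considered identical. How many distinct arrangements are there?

585

Systematic enumeration (by largest part, then next-largest, …) yields 585.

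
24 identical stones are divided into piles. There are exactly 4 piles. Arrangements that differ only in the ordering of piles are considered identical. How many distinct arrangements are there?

108

A full systematic count gives 108.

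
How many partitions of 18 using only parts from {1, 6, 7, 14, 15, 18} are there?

The partitions of 18 that satisfy the conditions:
18
15, 1, 1, 1
14, 1, 1, 1, 1
7, 7, 1, 1, 1, 1
7, 6, 1, 1, 1, 1, 1
7, 1, 1, 1, 1, 1, 1, 1, 1, 1, 1, 1
6, 6, 6
6, 6, 1, 1, 1, 1, 1, 1
6, 1, 1, 1, 1, 1, 1, 1, 1, 1, 1, 1, 1
1, 1, 1, 1, 1, 1, 1, 1, 1, 1, 1, 1, 1, 1, 1, 1, 1, 1
That's 10 in total.

10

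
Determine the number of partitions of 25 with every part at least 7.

11

Enumerating:
25
18, 7
17, 8
16, 9
15, 10
14, 11
13, 12
11, 7, 7
10, 8, 7
9, 9, 7
9, 8, 8
Counting gives 11.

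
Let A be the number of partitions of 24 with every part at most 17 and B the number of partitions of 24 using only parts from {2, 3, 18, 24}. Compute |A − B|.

1537

Partitions of 24 with every part at most 17: 1545.
Partitions of 24 using only parts from {2, 3, 18, 24}: 8.
|1545 − 8| = 1537.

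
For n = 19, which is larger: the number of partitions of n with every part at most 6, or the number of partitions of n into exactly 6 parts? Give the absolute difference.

Partitions of 19 with every part at most 6: 235.
Partitions of 19 into exactly 6 parts: 71.
|235 − 71| = 164.

164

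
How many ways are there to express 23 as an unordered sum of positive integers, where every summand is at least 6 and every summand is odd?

They are:
23
9 + 7 + 7

2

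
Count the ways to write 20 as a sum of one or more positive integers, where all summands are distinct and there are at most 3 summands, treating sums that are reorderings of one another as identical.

34

There are too many to list fully; the first 12 (by largest part) are:
20
19 + 1
18 + 2
17 + 3
17 + 2 + 1
16 + 4
16 + 3 + 1
15 + 5
15 + 4 + 1
15 + 3 + 2
14 + 6
14 + 5 + 1
…and 22 more, for 34 total.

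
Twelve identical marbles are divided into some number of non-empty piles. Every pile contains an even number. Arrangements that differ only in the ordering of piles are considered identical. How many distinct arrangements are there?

11

The partitions of 12 that satisfy the conditions:
12
2+10
4+8
2+2+8
6+6
2+4+6
2+2+2+6
4+4+4
2+2+4+4
2+2+2+2+4
2+2+2+2+2+2
Counting gives 11.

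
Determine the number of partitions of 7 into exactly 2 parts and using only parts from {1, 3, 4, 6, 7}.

They are:
1,6
3,4

2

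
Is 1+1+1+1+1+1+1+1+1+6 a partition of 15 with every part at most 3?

The parts sum to 15, and the condition 'no summand exceeds 3' is violated.

No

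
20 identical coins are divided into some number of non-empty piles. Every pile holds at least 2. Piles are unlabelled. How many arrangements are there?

137

Enumerating by decreasing first part gives 137 partitions in all.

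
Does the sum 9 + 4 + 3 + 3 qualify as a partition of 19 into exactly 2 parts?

No

The parts sum to 19, and the condition 'there are exactly 2 summands' is violated.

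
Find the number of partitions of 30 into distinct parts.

296

Enumerating by decreasing first part gives 296 partitions in all.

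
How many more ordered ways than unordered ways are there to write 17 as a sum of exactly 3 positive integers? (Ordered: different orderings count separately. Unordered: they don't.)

Compositions: C(16,2) = 120.
Partitions of 17 into exactly 3 parts: 24.
Difference: 120 − 24 = 96.

96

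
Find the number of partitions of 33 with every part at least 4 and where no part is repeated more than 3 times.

A full systematic count gives 205.

205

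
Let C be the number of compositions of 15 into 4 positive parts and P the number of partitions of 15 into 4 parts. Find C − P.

337

Compositions: C(14,3) = 364.
Unordered (partitions into 4 parts): 27.
Difference: 364 − 27 = 337.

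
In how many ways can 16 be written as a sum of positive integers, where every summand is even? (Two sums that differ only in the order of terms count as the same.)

22

They are:
16
14,2
12,4
12,2,2
10,6
10,4,2
10,2,2,2
8,8
8,6,2
8,4,4
8,4,2,2
8,2,2,2,2
6,6,4
6,6,2,2
6,4,4,2
6,4,2,2,2
6,2,2,2,2,2
4,4,4,4
4,4,4,2,2
4,4,2,2,2,2
4,2,2,2,2,2,2
2,2,2,2,2,2,2,2
Counting gives 22.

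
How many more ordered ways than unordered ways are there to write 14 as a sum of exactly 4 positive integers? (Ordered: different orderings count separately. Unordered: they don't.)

263

Ordered (compositions into 4 parts): C(13,3) = 286.
Unordered (partitions into 4 parts): 23.
Difference: 286 − 23 = 263.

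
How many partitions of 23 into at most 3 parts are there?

A partial list (first 12 by largest part):
23
22,1
21,2
21,1,1
20,3
20,2,1
19,4
19,3,1
19,2,2
18,5
18,4,1
18,3,2
…and 44 more, for 56 total.

56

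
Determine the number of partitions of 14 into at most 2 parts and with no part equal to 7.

7

Enumerating:
14
1,13
2,12
3,11
4,10
5,9
6,8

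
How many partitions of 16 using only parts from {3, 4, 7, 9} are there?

Listing the qualifying partitions of 16:
9,7
9,4,3
7,3,3,3
4,4,4,4
4,3,3,3,3

5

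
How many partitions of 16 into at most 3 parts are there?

There are too many to list fully; the first 12 (by largest part) are:
16
15+1
14+2
14+1+1
13+3
13+2+1
12+4
12+3+1
12+2+2
11+5
11+4+1
11+3+2
…and 18 more, for 30 total.

30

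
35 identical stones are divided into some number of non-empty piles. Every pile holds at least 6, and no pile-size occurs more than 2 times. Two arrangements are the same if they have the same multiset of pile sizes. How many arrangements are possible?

Counting exhaustively, 71 partitions satisfy the conditions.

71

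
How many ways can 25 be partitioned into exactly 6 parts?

235

Direct enumeration gives 235 partitions.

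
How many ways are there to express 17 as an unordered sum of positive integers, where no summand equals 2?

There are 121 such partitions.

121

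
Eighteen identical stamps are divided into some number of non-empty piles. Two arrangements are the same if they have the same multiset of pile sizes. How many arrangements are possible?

Direct enumeration gives 385 partitions.

385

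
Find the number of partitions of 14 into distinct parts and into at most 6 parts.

22

The partitions of 14 that satisfy the conditions:
14
1 + 13
2 + 12
3 + 11
1 + 2 + 11
4 + 10
1 + 3 + 10
5 + 9
1 + 4 + 9
2 + 3 + 9
6 + 8
1 + 5 + 8
2 + 4 + 8
1 + 2 + 3 + 8
1 + 6 + 7
2 + 5 + 7
3 + 4 + 7
1 + 2 + 4 + 7
3 + 5 + 6
1 + 2 + 5 + 6
1 + 3 + 4 + 6
2 + 3 + 4 + 5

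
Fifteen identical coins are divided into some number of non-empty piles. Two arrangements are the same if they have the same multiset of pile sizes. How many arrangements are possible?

176

Enumerating by decreasing first part gives 176 partitions in all.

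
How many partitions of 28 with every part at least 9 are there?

Enumerating:
28
19 + 9
18 + 10
17 + 11
16 + 12
15 + 13
14 + 14
10 + 9 + 9

8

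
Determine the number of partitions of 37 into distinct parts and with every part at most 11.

66

There are too many to list fully; the first 12 (by largest part) are:
11+10+9+7
11+10+9+6+1
11+10+9+5+2
11+10+9+4+3
11+10+9+4+2+1
11+10+8+7+1
11+10+8+6+2
11+10+8+5+3
11+10+8+5+2+1
11+10+8+4+3+1
11+10+7+6+3
11+10+7+6+2+1
…and 54 more, for 66 total.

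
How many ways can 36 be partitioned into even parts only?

385

Counting exhaustively, 385 partitions satisfy the conditions.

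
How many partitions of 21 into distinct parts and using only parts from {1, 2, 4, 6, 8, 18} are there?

They are:
18 + 2 + 1
8 + 6 + 4 + 2 + 1
That's 2 in total.

2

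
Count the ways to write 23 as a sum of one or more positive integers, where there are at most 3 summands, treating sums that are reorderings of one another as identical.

A partial list (first 12 by largest part):
23
22+1
21+2
21+1+1
20+3
20+2+1
19+4
19+3+1
19+2+2
18+5
18+4+1
18+3+2
…and 44 more, for 56 total.

56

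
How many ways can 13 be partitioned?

101

Counting exhaustively, 101 partitions satisfy the conditions.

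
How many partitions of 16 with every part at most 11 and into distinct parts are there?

Listing the qualifying partitions of 16:
11 + 5
11 + 4 + 1
11 + 3 + 2
10 + 6
10 + 5 + 1
10 + 4 + 2
10 + 3 + 2 + 1
9 + 7
9 + 6 + 1
9 + 5 + 2
9 + 4 + 3
9 + 4 + 2 + 1
8 + 7 + 1
8 + 6 + 2
8 + 5 + 3
8 + 5 + 2 + 1
8 + 4 + 3 + 1
7 + 6 + 3
7 + 6 + 2 + 1
7 + 5 + 4
7 + 5 + 3 + 1
7 + 4 + 3 + 2
6 + 5 + 4 + 1
6 + 5 + 3 + 2
6 + 4 + 3 + 2 + 1
Counting gives 25.

25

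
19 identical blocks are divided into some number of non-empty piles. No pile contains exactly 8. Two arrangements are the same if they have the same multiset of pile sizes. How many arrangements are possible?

434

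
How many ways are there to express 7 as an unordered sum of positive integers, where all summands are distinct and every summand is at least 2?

3

The partitions of 7 that satisfy the conditions:
7
5+2
4+3
That's 3 in total.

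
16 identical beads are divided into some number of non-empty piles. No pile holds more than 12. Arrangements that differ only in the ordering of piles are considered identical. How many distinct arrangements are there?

Systematic enumeration (by largest part, then next-largest, …) yields 224.

224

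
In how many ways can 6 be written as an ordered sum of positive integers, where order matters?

32

The number of compositions of n is 2^(n−1); here 2^5 = 32.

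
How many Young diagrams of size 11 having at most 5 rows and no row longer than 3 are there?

The partitions of 11 that satisfy the conditions:
3 + 3 + 3 + 2
3 + 3 + 3 + 1 + 1
3 + 3 + 2 + 2 + 1
3 + 2 + 2 + 2 + 2

4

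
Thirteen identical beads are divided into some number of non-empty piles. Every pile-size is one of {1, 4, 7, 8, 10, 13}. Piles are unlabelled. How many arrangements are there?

They are:
13
10 + 1 + 1 + 1
8 + 4 + 1
8 + 1 + 1 + 1 + 1 + 1
7 + 4 + 1 + 1
7 + 1 + 1 + 1 + 1 + 1 + 1
4 + 4 + 4 + 1
4 + 4 + 1 + 1 + 1 + 1 + 1
4 + 1 + 1 + 1 + 1 + 1 + 1 + 1 + 1 + 1
1 + 1 + 1 + 1 + 1 + 1 + 1 + 1 + 1 + 1 + 1 + 1 + 1

10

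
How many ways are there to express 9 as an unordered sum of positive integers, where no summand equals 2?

15

Listing the qualifying partitions of 9:
9
8+1
7+1+1
6+3
6+1+1+1
5+4
5+3+1
5+1+1+1+1
4+4+1
4+3+1+1
4+1+1+1+1+1
3+3+3
3+3+1+1+1
3+1+1+1+1+1+1
1+1+1+1+1+1+1+1+1
Counting gives 15.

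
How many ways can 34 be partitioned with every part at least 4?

A full systematic count gives 269.

269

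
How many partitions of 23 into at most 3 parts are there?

There are too many to list fully; the first 12 (by largest part) are:
23
1 + 22
2 + 21
1 + 1 + 21
3 + 20
1 + 2 + 20
4 + 19
1 + 3 + 19
2 + 2 + 19
5 + 18
1 + 4 + 18
2 + 3 + 18
…and 44 more, for 56 total.

56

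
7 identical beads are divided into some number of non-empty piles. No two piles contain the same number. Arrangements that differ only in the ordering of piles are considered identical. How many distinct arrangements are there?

5

Listing the qualifying partitions of 7:
7
6, 1
5, 2
4, 3
4, 2, 1
Counting gives 5.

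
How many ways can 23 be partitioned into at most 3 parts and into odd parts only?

The partitions of 23 that satisfy the conditions:
23
21+1+1
19+3+1
17+5+1
17+3+3
15+7+1
15+5+3
13+9+1
13+7+3
13+5+5
11+11+1
11+9+3
11+7+5
9+9+5
9+7+7

15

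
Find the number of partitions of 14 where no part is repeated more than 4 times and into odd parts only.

14

Enumerating:
1+13
3+11
1+1+1+11
5+9
1+1+3+9
7+7
1+1+5+7
1+3+3+7
1+1+1+1+3+7
1+3+5+5
1+1+1+1+5+5
3+3+3+5
1+1+1+3+3+5
1+1+3+3+3+3
That's 14 in total.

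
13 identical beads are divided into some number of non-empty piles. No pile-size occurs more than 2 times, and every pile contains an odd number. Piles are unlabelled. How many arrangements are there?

They are:
13
1,1,11
1,3,9
1,5,7
3,3,7
3,5,5
1,1,3,3,5
That's 7 in total.

7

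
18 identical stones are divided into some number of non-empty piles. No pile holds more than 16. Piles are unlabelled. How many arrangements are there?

383

Direct enumeration gives 383 partitions.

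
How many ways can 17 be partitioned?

A full systematic count gives 297.

297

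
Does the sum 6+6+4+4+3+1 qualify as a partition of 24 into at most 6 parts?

The parts sum to 24, and the condition 'there are at most 6 summands' holds.

Yes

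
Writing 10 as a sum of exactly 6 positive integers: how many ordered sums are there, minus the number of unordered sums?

Ordered (compositions into 6 parts): C(9,5) = 126.
Unordered (partitions into 6 parts): 5.
Difference: 126 − 5 = 121.

121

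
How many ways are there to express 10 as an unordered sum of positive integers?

There are too many to list fully; the first 12 (by largest part) are:
10
9,1
8,2
8,1,1
7,3
7,2,1
7,1,1,1
6,4
6,3,1
6,2,2
6,2,1,1
6,1,1,1,1
…and 30 more, for 42 total.

42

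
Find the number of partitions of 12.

Systematic enumeration (by largest part, then next-largest, …) yields 77.

77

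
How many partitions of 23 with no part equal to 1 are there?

Systematic enumeration (by largest part, then next-largest, …) yields 253.

253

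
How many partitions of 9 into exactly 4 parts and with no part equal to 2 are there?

2

They are:
6 + 1 + 1 + 1
4 + 3 + 1 + 1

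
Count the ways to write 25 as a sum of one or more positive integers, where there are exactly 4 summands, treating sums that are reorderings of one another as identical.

120

Enumerating by decreasing first part gives 120 partitions in all.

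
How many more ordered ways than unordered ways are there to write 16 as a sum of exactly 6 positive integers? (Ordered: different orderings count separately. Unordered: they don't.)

2968

Ordered (compositions into 6 parts): C(15,5) = 3003.
Unordered (partitions into 6 parts): 35.
Difference: 3003 − 35 = 2968.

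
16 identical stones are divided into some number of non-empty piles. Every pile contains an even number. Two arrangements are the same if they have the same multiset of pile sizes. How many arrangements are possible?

22

They are:
16
14,2
12,4
12,2,2
10,6
10,4,2
10,2,2,2
8,8
8,6,2
8,4,4
8,4,2,2
8,2,2,2,2
6,6,4
6,6,2,2
6,4,4,2
6,4,2,2,2
6,2,2,2,2,2
4,4,4,4
4,4,4,2,2
4,4,2,2,2,2
4,2,2,2,2,2,2
2,2,2,2,2,2,2,2
Counting gives 22.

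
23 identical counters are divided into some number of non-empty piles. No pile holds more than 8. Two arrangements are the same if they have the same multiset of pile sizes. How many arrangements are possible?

764

Counting exhaustively, 764 partitions satisfy the conditions.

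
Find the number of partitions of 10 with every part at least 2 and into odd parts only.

Enumerating:
3,7
5,5
Counting gives 2.

2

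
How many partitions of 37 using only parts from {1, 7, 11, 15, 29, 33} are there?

26

A partial list (first 12 by largest part):
33+1+1+1+1
29+7+1
29+1+1+1+1+1+1+1+1
15+15+7
15+15+1+1+1+1+1+1+1
15+11+11
15+11+7+1+1+1+1
15+11+1+1+1+1+1+1+1+1+1+1+1
15+7+7+7+1
15+7+7+1+1+1+1+1+1+1+1
15+7+1+1+1+1+1+1+1+1+1+1+1+1+1+1+1
15+1+1+1+1+1+1+1+1+1+1+1+1+1+1+1+1+1+1+1+1+1+1
…and 14 more, for 26 total.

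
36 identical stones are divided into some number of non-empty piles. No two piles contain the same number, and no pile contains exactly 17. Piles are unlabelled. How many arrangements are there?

615

A full systematic count gives 615.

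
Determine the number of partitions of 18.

Systematic enumeration (by largest part, then next-largest, …) yields 385.

385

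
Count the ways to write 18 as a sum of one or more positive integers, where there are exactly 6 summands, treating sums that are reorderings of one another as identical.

A partial list (first 12 by largest part):
13, 1, 1, 1, 1, 1
12, 2, 1, 1, 1, 1
11, 3, 1, 1, 1, 1
11, 2, 2, 1, 1, 1
10, 4, 1, 1, 1, 1
10, 3, 2, 1, 1, 1
10, 2, 2, 2, 1, 1
9, 5, 1, 1, 1, 1
9, 4, 2, 1, 1, 1
9, 3, 3, 1, 1, 1
9, 3, 2, 2, 1, 1
9, 2, 2, 2, 2, 1
…and 46 more, for 58 total.

58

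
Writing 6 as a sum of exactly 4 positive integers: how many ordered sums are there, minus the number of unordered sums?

Ordered (compositions into 4 parts): C(5,3) = 10.
Unordered (partitions into 4 parts): 2.
Difference: 10 − 2 = 8.

8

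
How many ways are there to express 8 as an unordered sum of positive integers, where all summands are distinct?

6

Enumerating:
8
7, 1
6, 2
5, 3
5, 2, 1
4, 3, 1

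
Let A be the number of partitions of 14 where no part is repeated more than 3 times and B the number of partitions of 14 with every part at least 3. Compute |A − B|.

Partitions of 14 where no part is repeated more than 3 times: 82.
Partitions of 14 with every part at least 3: 13.
|82 − 13| = 69.

69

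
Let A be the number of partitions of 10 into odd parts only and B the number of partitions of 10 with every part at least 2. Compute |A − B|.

2

Partitions of 10 into odd parts only: 10.
Partitions of 10 with every part at least 2: 12.
|10 − 12| = 2.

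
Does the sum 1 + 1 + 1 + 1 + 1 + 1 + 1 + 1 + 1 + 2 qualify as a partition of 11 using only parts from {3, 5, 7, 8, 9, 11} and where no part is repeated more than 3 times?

No

The parts sum to 11, and the condition 'each summand belongs to {3, 5, 7, 8, 9, 11}' is violated.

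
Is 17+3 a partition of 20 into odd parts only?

The parts sum to 20, and the condition 'every summand is odd' holds.

Yes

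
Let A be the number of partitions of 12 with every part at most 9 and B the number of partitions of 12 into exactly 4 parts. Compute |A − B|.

Partitions of 12 with every part at most 9: 73.
Partitions of 12 into exactly 4 parts: 15.
|73 − 15| = 58.

58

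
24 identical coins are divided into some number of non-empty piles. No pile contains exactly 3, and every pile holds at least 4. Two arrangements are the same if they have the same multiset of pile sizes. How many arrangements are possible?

There are too many to list fully; the first 12 (by largest part) are:
24
20,4
19,5
18,6
17,7
16,8
16,4,4
15,9
15,5,4
14,10
14,6,4
14,5,5
…and 38 more, for 50 total.

50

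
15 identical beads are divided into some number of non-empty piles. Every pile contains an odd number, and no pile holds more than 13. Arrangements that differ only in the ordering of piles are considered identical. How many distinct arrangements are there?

26

There are too many to list fully; the first 12 (by largest part) are:
13+1+1
11+3+1
11+1+1+1+1
9+5+1
9+3+3
9+3+1+1+1
9+1+1+1+1+1+1
7+7+1
7+5+3
7+5+1+1+1
7+3+3+1+1
7+3+1+1+1+1+1
…and 14 more, for 26 total.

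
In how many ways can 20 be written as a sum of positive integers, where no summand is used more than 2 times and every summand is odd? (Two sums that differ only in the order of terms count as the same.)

18

The partitions of 20 that satisfy the conditions:
19 + 1
17 + 3
15 + 5
15 + 3 + 1 + 1
13 + 7
13 + 5 + 1 + 1
13 + 3 + 3 + 1
11 + 9
11 + 7 + 1 + 1
11 + 5 + 3 + 1
9 + 9 + 1 + 1
9 + 7 + 3 + 1
9 + 5 + 5 + 1
9 + 5 + 3 + 3
7 + 7 + 5 + 1
7 + 7 + 3 + 3
7 + 5 + 5 + 3
7 + 5 + 3 + 3 + 1 + 1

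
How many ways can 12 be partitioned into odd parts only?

15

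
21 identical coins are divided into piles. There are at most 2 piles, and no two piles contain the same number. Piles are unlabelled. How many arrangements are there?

They are:
21
20,1
19,2
18,3
17,4
16,5
15,6
14,7
13,8
12,9
11,10
That's 11 in total.

11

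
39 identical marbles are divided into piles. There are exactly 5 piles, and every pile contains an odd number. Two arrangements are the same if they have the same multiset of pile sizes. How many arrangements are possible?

119

A full systematic count gives 119.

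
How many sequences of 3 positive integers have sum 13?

66

Equivalently, choose which 2 of the 12 gaps become plus signs: C(12,2) = 66.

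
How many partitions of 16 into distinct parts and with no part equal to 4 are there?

Enumerating:
16
15 + 1
14 + 2
13 + 3
13 + 2 + 1
12 + 3 + 1
11 + 5
11 + 3 + 2
10 + 6
10 + 5 + 1
10 + 3 + 2 + 1
9 + 7
9 + 6 + 1
9 + 5 + 2
8 + 7 + 1
8 + 6 + 2
8 + 5 + 3
8 + 5 + 2 + 1
7 + 6 + 3
7 + 6 + 2 + 1
7 + 5 + 3 + 1
6 + 5 + 3 + 2

22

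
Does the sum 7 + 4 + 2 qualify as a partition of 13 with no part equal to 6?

The parts sum to 13, and the condition 'no summand equals 6' holds.

Yes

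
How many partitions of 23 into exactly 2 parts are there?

11

They are:
22+1
21+2
20+3
19+4
18+5
17+6
16+7
15+8
14+9
13+10
12+11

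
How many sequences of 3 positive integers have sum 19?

153

By stars and bars with positive parts, the count is C(18,2) = 153.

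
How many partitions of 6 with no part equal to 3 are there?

Listing the qualifying partitions of 6:
6
5+1
4+2
4+1+1
2+2+2
2+2+1+1
2+1+1+1+1
1+1+1+1+1+1

8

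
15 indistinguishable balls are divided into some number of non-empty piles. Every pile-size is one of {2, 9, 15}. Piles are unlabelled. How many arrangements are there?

2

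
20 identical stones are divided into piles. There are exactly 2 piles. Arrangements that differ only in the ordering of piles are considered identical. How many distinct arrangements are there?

Listing the qualifying partitions of 20:
19 + 1
18 + 2
17 + 3
16 + 4
15 + 5
14 + 6
13 + 7
12 + 8
11 + 9
10 + 10
That's 10 in total.

10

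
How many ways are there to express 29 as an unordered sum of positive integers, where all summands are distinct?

256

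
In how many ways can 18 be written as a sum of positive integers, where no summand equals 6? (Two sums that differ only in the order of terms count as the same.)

308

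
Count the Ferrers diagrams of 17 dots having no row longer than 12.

Counting exhaustively, 285 partitions satisfy the conditions.

285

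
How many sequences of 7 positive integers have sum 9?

By stars and bars with positive parts, the count is C(8,6) = 28.

28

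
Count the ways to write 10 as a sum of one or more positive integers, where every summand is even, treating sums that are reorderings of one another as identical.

7

The partitions of 10 that satisfy the conditions:
10
8,2
6,4
6,2,2
4,4,2
4,2,2,2
2,2,2,2,2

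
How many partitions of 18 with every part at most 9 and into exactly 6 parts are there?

A partial list (first 12 by largest part):
9+5+1+1+1+1
9+4+2+1+1+1
9+3+3+1+1+1
9+3+2+2+1+1
9+2+2+2+2+1
8+6+1+1+1+1
8+5+2+1+1+1
8+4+3+1+1+1
8+4+2+2+1+1
8+3+3+2+1+1
8+3+2+2+2+1
8+2+2+2+2+2
…and 39 more, for 51 total.

51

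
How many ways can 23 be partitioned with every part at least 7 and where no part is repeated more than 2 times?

The partitions of 23 that satisfy the conditions:
23
16+7
15+8
14+9
13+10
12+11
9+7+7
8+8+7
That's 8 in total.

8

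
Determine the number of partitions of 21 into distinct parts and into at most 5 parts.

75

Counting exhaustively, 75 partitions satisfy the conditions.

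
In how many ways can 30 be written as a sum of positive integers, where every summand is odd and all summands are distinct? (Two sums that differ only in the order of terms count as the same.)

18

They are:
1,29
3,27
5,25
7,23
9,21
1,3,5,21
11,19
1,3,7,19
13,17
1,3,9,17
1,5,7,17
1,3,11,15
1,5,9,15
3,5,7,15
1,5,11,13
1,7,9,13
3,5,9,13
3,7,9,11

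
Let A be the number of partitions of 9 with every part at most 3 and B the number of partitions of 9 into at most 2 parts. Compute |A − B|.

Partitions of 9 with every part at most 3: 12.
Partitions of 9 into at most 2 parts: 5.
|12 − 5| = 7.

7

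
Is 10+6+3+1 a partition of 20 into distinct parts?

The parts sum to 20, and the condition 'all summands are distinct' holds.

Yes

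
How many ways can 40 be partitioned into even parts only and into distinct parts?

There are too many to list fully; the first 12 (by largest part) are:
40
2,38
4,36
6,34
2,4,34
8,32
2,6,32
10,30
2,8,30
4,6,30
12,28
2,10,28
…and 52 more, for 64 total.

64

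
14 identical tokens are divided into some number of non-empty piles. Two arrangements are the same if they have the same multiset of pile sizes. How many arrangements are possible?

Counting exhaustively, 135 partitions satisfy the conditions.

135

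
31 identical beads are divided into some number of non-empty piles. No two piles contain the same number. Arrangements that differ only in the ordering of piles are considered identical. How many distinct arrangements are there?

Counting exhaustively, 340 partitions satisfy the conditions.

340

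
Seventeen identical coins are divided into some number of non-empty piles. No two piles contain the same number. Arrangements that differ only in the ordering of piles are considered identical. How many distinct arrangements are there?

38

A partial list (first 12 by largest part):
17
16,1
15,2
14,3
14,2,1
13,4
13,3,1
12,5
12,4,1
12,3,2
11,6
11,5,1
…and 26 more, for 38 total.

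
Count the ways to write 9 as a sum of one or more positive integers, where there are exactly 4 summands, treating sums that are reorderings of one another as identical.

Enumerating:
6+1+1+1
5+2+1+1
4+3+1+1
4+2+2+1
3+3+2+1
3+2+2+2
Counting gives 6.

6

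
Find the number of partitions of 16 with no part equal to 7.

201

There are 201 such partitions.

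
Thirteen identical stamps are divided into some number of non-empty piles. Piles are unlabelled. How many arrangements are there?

101

A full systematic count gives 101.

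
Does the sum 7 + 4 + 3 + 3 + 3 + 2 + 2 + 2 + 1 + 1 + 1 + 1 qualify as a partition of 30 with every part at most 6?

No

The parts sum to 30, and the condition 'no summand exceeds 6' is violated.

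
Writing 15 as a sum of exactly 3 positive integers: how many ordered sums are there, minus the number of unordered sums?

72

Ordered (compositions into 3 parts): C(14,2) = 91.
Unordered (partitions into 3 parts): 19.
Difference: 91 − 19 = 72.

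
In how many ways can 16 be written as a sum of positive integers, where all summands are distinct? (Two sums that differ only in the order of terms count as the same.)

32

There are too many to list fully; the first 12 (by largest part) are:
16
15 + 1
14 + 2
13 + 3
13 + 2 + 1
12 + 4
12 + 3 + 1
11 + 5
11 + 4 + 1
11 + 3 + 2
10 + 6
10 + 5 + 1
…and 20 more, for 32 total.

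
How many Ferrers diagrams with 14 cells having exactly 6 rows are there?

20

Enumerating:
9 + 1 + 1 + 1 + 1 + 1
8 + 2 + 1 + 1 + 1 + 1
7 + 3 + 1 + 1 + 1 + 1
7 + 2 + 2 + 1 + 1 + 1
6 + 4 + 1 + 1 + 1 + 1
6 + 3 + 2 + 1 + 1 + 1
6 + 2 + 2 + 2 + 1 + 1
5 + 5 + 1 + 1 + 1 + 1
5 + 4 + 2 + 1 + 1 + 1
5 + 3 + 3 + 1 + 1 + 1
5 + 3 + 2 + 2 + 1 + 1
5 + 2 + 2 + 2 + 2 + 1
4 + 4 + 3 + 1 + 1 + 1
4 + 4 + 2 + 2 + 1 + 1
4 + 3 + 3 + 2 + 1 + 1
4 + 3 + 2 + 2 + 2 + 1
4 + 2 + 2 + 2 + 2 + 2
3 + 3 + 3 + 3 + 1 + 1
3 + 3 + 3 + 2 + 2 + 1
3 + 3 + 2 + 2 + 2 + 2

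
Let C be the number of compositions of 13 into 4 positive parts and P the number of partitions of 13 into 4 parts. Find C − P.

202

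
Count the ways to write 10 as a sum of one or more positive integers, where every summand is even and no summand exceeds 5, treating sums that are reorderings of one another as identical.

3

The partitions of 10 that satisfy the conditions:
4, 4, 2
4, 2, 2, 2
2, 2, 2, 2, 2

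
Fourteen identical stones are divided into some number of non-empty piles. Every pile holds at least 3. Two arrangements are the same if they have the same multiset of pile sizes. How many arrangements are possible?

The partitions of 14 that satisfy the conditions:
14
11+3
10+4
9+5
8+6
8+3+3
7+7
7+4+3
6+5+3
6+4+4
5+5+4
5+3+3+3
4+4+3+3

13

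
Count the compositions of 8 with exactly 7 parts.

7

Place 6 bars in the 7 internal gaps of a row of 8 dots: C(7,6) = 7.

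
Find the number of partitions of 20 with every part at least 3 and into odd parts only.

10

Listing the qualifying partitions of 20:
17, 3
15, 5
13, 7
11, 9
11, 3, 3, 3
9, 5, 3, 3
7, 7, 3, 3
7, 5, 5, 3
5, 5, 5, 5
5, 3, 3, 3, 3, 3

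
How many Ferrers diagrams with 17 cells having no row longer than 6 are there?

163

Direct enumeration gives 163 partitions.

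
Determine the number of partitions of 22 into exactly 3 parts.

40

A partial list (first 12 by largest part):
1+1+20
1+2+19
1+3+18
2+2+18
1+4+17
2+3+17
1+5+16
2+4+16
3+3+16
1+6+15
2+5+15
3+4+15
…and 28 more, for 40 total.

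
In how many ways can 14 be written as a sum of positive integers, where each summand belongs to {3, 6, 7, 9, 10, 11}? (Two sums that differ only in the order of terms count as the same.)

Enumerating:
11, 3
7, 7

2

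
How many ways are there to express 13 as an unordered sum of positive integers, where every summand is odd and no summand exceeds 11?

17

The partitions of 13 that satisfy the conditions:
11, 1, 1
9, 3, 1
9, 1, 1, 1, 1
7, 5, 1
7, 3, 3
7, 3, 1, 1, 1
7, 1, 1, 1, 1, 1, 1
5, 5, 3
5, 5, 1, 1, 1
5, 3, 3, 1, 1
5, 3, 1, 1, 1, 1, 1
5, 1, 1, 1, 1, 1, 1, 1, 1
3, 3, 3, 3, 1
3, 3, 3, 1, 1, 1, 1
3, 3, 1, 1, 1, 1, 1, 1, 1
3, 1, 1, 1, 1, 1, 1, 1, 1, 1, 1
1, 1, 1, 1, 1, 1, 1, 1, 1, 1, 1, 1, 1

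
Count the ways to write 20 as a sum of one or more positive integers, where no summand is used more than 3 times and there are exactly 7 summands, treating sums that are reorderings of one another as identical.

There are too many to list fully; the first 12 (by largest part) are:
11+2+2+2+1+1+1
10+3+2+2+1+1+1
9+4+2+2+1+1+1
9+3+3+2+1+1+1
9+3+2+2+2+1+1
8+5+2+2+1+1+1
8+4+3+2+1+1+1
8+4+2+2+2+1+1
8+3+3+3+1+1+1
8+3+3+2+2+1+1
7+6+2+2+1+1+1
7+5+3+2+1+1+1
…and 31 more, for 43 total.

43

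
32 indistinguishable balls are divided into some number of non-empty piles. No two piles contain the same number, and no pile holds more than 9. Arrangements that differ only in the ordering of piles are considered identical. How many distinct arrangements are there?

The partitions of 32 that satisfy the conditions:
9 + 8 + 7 + 6 + 2
9 + 8 + 7 + 5 + 3
9 + 8 + 7 + 5 + 2 + 1
9 + 8 + 7 + 4 + 3 + 1
9 + 8 + 6 + 5 + 4
9 + 8 + 6 + 5 + 3 + 1
9 + 8 + 6 + 4 + 3 + 2
9 + 8 + 5 + 4 + 3 + 2 + 1
9 + 7 + 6 + 5 + 4 + 1
9 + 7 + 6 + 5 + 3 + 2
9 + 7 + 6 + 4 + 3 + 2 + 1
8 + 7 + 6 + 5 + 4 + 2
8 + 7 + 6 + 5 + 3 + 2 + 1

13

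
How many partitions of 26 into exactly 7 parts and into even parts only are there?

11

Listing the qualifying partitions of 26:
2, 2, 2, 2, 2, 2, 14
2, 2, 2, 2, 2, 4, 12
2, 2, 2, 2, 2, 6, 10
2, 2, 2, 2, 4, 4, 10
2, 2, 2, 2, 2, 8, 8
2, 2, 2, 2, 4, 6, 8
2, 2, 2, 4, 4, 4, 8
2, 2, 2, 2, 6, 6, 6
2, 2, 2, 4, 4, 6, 6
2, 2, 4, 4, 4, 4, 6
2, 4, 4, 4, 4, 4, 4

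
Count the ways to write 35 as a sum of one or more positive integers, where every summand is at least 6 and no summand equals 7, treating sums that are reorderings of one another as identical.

51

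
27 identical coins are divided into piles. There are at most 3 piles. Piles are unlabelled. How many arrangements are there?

Counting exhaustively, 75 partitions satisfy the conditions.

75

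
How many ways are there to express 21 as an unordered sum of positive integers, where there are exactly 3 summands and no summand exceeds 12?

21

Listing the qualifying partitions of 21:
12 + 8 + 1
12 + 7 + 2
12 + 6 + 3
12 + 5 + 4
11 + 9 + 1
11 + 8 + 2
11 + 7 + 3
11 + 6 + 4
11 + 5 + 5
10 + 10 + 1
10 + 9 + 2
10 + 8 + 3
10 + 7 + 4
10 + 6 + 5
9 + 9 + 3
9 + 8 + 4
9 + 7 + 5
9 + 6 + 6
8 + 8 + 5
8 + 7 + 6
7 + 7 + 7
Counting gives 21.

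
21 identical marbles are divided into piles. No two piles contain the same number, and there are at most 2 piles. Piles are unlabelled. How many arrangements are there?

Listing the qualifying partitions of 21:
21
1,20
2,19
3,18
4,17
5,16
6,15
7,14
8,13
9,12
10,11
That's 11 in total.

11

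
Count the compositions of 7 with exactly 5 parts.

15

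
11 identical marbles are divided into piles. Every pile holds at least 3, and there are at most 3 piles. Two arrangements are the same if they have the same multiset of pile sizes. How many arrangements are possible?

They are:
11
3, 8
4, 7
5, 6
3, 3, 5
3, 4, 4

6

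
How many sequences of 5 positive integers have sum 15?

Place 4 bars in the 14 internal gaps of a row of 15 dots: C(14,4) = 1001.

1001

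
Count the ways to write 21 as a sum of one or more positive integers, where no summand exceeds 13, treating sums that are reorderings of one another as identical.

There are 747 such partitions.

747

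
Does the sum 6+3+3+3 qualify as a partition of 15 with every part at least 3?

The parts sum to 15, and the condition 'every summand is at least 3' holds.

Yes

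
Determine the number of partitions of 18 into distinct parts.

46

There are too many to list fully; the first 12 (by largest part) are:
18
17 + 1
16 + 2
15 + 3
15 + 2 + 1
14 + 4
14 + 3 + 1
13 + 5
13 + 4 + 1
13 + 3 + 2
12 + 6
12 + 5 + 1
…and 34 more, for 46 total.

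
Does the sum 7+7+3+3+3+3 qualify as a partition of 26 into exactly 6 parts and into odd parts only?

Yes

The parts sum to 26, and the condition 'there are exactly 6 summands' holds; the condition 'every summand is odd' holds.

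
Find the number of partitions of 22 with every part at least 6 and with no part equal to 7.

The partitions of 22 that satisfy the conditions:
22
16 + 6
14 + 8
13 + 9
12 + 10
11 + 11
10 + 6 + 6
8 + 8 + 6

8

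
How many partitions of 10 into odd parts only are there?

They are:
9,1
7,3
7,1,1,1
5,5
5,3,1,1
5,1,1,1,1,1
3,3,3,1
3,3,1,1,1,1
3,1,1,1,1,1,1,1
1,1,1,1,1,1,1,1,1,1
That's 10 in total.

10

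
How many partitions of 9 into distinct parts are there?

8

The partitions of 9 that satisfy the conditions:
9
1,8
2,7
3,6
1,2,6
4,5
1,3,5
2,3,4
Counting gives 8.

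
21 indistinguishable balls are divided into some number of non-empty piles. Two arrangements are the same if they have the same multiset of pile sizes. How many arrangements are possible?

792

Direct enumeration gives 792 partitions.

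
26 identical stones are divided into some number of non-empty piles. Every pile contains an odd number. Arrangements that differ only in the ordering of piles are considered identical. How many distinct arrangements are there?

A full systematic count gives 165.

165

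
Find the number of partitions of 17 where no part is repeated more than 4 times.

205

There are 205 such partitions.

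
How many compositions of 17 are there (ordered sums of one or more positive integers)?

The number of compositions of n is 2^(n−1); here 2^16 = 65536.

65536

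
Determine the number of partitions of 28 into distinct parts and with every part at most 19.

197

There are 197 such partitions.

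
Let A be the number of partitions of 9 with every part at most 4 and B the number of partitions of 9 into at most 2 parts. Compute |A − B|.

13

Partitions of 9 with every part at most 4: 18.
Partitions of 9 into at most 2 parts: 5.
|18 − 5| = 13.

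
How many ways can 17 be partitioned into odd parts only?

38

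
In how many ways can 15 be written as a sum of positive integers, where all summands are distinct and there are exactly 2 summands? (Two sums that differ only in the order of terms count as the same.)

7

Enumerating:
14, 1
13, 2
12, 3
11, 4
10, 5
9, 6
8, 7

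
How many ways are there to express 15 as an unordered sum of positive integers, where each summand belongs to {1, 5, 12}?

Listing the qualifying partitions of 15:
12, 1, 1, 1
5, 5, 5
5, 5, 1, 1, 1, 1, 1
5, 1, 1, 1, 1, 1, 1, 1, 1, 1, 1
1, 1, 1, 1, 1, 1, 1, 1, 1, 1, 1, 1, 1, 1, 1

5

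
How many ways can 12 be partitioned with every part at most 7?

65

A partial list (first 12 by largest part):
7+5
7+4+1
7+3+2
7+3+1+1
7+2+2+1
7+2+1+1+1
7+1+1+1+1+1
6+6
6+5+1
6+4+2
6+4+1+1
6+3+3
…and 53 more, for 65 total.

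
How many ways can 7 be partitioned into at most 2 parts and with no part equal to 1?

Enumerating:
7
5+2
4+3

3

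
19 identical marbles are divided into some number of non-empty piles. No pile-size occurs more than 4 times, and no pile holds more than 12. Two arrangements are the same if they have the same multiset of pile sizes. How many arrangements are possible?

297

Direct enumeration gives 297 partitions.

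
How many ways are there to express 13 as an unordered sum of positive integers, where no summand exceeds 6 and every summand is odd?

They are:
5,5,3
5,5,1,1,1
5,3,3,1,1
5,3,1,1,1,1,1
5,1,1,1,1,1,1,1,1
3,3,3,3,1
3,3,3,1,1,1,1
3,3,1,1,1,1,1,1,1
3,1,1,1,1,1,1,1,1,1,1
1,1,1,1,1,1,1,1,1,1,1,1,1
That's 10 in total.

10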